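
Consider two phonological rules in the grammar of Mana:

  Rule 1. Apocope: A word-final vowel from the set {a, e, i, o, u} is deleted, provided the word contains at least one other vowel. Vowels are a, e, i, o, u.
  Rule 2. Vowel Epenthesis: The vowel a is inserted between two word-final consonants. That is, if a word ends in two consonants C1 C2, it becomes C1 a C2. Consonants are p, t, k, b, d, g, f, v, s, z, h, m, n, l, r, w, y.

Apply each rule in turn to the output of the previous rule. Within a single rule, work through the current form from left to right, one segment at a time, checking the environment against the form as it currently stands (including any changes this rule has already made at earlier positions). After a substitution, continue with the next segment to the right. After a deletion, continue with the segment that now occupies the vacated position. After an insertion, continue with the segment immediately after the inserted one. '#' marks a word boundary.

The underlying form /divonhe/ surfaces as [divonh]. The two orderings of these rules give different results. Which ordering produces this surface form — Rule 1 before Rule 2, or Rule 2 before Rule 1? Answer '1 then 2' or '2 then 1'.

Order 1 then 2:
  1 Apocope: [divonhe] → [divonh]
  2 Vowel Epenthesis: [divonh] → [divonah]
  result: [divonah]
Order 2 then 1:
  2 Vowel Epenthesis: no change — [divonhe]
  1 Apocope: [divonhe] → [divonh]
  result: [divonh]

2 then 1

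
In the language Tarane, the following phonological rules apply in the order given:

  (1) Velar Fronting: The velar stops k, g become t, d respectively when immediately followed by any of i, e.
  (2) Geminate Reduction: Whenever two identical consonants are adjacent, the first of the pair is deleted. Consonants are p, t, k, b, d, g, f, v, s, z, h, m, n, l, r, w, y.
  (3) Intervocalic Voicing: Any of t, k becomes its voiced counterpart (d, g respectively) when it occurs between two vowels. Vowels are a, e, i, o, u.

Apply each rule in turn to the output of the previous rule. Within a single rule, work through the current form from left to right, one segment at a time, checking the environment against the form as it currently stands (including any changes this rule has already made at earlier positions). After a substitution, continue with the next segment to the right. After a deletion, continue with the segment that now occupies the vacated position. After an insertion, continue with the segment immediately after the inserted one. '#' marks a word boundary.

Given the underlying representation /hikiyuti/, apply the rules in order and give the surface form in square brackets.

(1) Velar Fronting: [hikiyuti] → [hitiyuti]
(2) Geminate Reduction: no change — [hitiyuti]
(3) Intervocalic Voicing: [hitiyuti] → [hidiyudi]

[hidiyudi]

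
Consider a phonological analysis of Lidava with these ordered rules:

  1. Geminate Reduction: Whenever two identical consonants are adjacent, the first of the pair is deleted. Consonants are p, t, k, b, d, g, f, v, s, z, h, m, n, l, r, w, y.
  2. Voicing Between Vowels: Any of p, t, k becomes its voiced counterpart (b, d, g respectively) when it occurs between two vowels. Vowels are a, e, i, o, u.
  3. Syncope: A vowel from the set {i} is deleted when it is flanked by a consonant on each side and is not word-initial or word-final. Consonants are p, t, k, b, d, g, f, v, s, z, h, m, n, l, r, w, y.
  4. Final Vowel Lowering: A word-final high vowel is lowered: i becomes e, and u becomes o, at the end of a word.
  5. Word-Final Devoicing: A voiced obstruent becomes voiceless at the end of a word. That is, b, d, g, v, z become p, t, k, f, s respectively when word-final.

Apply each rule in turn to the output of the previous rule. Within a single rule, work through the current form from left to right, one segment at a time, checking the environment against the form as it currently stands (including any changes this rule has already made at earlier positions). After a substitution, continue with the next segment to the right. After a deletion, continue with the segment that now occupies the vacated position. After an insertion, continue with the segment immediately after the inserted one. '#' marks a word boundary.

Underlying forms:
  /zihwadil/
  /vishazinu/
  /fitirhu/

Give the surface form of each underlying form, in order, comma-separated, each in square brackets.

[zhwadl], [vshazno], [fdrho]

/zihwadil/:
  1 Geminate Reduction: no change — [zihwadil]
  2 Voicing Between Vowels: no change — [zihwadil]
  3 Syncope: [zihwadil] → [zhwadl]
  4 Final Vowel Lowering: no change — [zhwadl]
  5 Word-Final Devoicing: no change — [zhwadl]
/vishazinu/:
  1 Geminate Reduction: no change — [vishazinu]
  2 Voicing Between Vowels: no change — [vishazinu]
  3 Syncope: [vishazinu] → [vshaznu]
  4 Final Vowel Lowering: [vshaznu] → [vshazno]
  5 Word-Final Devoicing: no change — [vshazno]
/fitirhu/:
  1 Geminate Reduction: no change — [fitirhu]
  2 Voicing Between Vowels: [fitirhu] → [fidirhu]
  3 Syncope: [fidirhu] → [fdrhu]
  4 Final Vowel Lowering: [fdrhu] → [fdrho]
  5 Word-Final Devoicing: no change — [fdrho]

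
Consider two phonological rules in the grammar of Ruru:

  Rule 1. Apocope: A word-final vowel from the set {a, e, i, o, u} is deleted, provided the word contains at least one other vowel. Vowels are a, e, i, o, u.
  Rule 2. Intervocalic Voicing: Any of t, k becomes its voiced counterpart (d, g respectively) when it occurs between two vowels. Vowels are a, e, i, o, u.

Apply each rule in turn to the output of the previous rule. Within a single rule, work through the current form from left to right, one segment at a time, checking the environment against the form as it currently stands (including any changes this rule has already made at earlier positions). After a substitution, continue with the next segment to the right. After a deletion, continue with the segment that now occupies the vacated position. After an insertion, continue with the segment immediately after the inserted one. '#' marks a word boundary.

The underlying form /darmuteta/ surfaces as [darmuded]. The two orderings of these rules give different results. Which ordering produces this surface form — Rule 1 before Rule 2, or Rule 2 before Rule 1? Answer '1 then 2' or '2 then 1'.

Order 1 then 2:
  1 Apocope: [darmuteta] → [darmutet]
  2 Intervocalic Voicing: [darmutet] → [darmudet]
  result: [darmudet]
Order 2 then 1:
  2 Intervocalic Voicing: [darmuteta] → [darmudeda]
  1 Apocope: [darmudeda] → [darmuded]
  result: [darmuded]

2 then 1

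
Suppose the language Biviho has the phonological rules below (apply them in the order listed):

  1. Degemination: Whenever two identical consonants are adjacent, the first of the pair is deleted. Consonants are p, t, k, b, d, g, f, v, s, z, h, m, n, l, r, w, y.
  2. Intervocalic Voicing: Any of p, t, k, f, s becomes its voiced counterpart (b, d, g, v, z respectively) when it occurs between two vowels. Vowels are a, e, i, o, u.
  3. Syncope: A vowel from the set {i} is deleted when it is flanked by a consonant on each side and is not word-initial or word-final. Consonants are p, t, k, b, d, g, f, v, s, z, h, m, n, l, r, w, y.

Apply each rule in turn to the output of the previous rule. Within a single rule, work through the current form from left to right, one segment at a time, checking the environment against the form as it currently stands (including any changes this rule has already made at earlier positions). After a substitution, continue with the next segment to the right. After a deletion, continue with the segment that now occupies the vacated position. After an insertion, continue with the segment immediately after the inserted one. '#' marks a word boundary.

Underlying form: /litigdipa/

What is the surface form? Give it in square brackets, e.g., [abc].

[ldgdba]

1 Degemination: no change — [litigdipa]
2 Intervocalic Voicing: [litigdipa] → [lidigdiba]
3 Syncope: [lidigdiba] → [ldgdba]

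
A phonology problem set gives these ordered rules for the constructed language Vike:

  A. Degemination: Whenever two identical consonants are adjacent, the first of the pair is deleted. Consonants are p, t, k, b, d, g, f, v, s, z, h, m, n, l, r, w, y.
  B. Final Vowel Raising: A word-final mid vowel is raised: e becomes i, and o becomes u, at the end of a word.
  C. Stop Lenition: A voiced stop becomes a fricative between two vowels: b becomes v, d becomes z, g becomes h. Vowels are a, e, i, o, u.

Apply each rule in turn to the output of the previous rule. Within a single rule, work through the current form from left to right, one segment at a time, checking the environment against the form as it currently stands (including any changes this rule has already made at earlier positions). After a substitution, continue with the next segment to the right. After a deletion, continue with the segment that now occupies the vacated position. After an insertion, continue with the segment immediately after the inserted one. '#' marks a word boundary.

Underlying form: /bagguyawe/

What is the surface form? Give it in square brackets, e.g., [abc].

[bahuyawi]

A Degemination: [bagguyawe] → [baguyawe]
B Final Vowel Raising: [baguyawe] → [baguyawi]
C Stop Lenition: [baguyawi] → [bahuyawi]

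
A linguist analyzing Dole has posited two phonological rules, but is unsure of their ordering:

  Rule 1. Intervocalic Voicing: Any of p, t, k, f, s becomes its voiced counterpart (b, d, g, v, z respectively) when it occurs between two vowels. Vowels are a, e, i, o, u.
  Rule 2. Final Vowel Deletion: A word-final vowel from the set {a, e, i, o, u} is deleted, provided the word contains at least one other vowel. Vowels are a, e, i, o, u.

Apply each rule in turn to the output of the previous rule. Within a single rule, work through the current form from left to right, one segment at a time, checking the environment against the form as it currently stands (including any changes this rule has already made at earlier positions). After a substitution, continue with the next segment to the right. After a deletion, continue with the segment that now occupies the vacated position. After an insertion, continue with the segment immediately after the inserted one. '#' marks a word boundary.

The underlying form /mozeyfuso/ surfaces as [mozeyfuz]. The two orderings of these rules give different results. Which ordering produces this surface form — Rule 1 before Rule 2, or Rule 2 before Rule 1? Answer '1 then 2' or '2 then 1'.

1 then 2

Order 1 then 2:
  1 Intervocalic Voicing: [mozeyfuso] → [mozeyfuzo]
  2 Final Vowel Deletion: [mozeyfuzo] → [mozeyfuz]
  result: [mozeyfuz]
Order 2 then 1:
  2 Final Vowel Deletion: [mozeyfuso] → [mozeyfus]
  1 Intervocalic Voicing: no change — [mozeyfus]
  result: [mozeyfus]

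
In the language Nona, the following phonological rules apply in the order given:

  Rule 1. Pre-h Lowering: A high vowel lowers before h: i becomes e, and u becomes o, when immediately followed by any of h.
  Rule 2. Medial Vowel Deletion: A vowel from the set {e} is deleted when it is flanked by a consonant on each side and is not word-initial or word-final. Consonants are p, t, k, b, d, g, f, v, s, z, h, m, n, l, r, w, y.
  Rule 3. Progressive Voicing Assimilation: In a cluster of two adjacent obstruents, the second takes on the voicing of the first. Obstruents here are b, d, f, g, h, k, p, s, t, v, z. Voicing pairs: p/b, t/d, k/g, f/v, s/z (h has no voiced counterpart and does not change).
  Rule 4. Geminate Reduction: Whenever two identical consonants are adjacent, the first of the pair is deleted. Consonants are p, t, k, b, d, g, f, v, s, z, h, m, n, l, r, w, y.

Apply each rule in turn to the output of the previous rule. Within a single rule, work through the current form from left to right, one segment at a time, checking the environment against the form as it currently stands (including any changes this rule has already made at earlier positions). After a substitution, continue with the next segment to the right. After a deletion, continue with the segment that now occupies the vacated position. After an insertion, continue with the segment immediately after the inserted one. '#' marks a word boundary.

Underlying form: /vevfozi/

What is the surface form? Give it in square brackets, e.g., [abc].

Rule 1 Pre-h Lowering: no change — [vevfozi]
Rule 2 Medial Vowel Deletion: [vevfozi] → [vvfozi]
Rule 3 Progressive Voicing Assimilation: [vvfozi] → [vvvozi]
Rule 4 Geminate Reduction: [vvvozi] → [vozi]

[vozi]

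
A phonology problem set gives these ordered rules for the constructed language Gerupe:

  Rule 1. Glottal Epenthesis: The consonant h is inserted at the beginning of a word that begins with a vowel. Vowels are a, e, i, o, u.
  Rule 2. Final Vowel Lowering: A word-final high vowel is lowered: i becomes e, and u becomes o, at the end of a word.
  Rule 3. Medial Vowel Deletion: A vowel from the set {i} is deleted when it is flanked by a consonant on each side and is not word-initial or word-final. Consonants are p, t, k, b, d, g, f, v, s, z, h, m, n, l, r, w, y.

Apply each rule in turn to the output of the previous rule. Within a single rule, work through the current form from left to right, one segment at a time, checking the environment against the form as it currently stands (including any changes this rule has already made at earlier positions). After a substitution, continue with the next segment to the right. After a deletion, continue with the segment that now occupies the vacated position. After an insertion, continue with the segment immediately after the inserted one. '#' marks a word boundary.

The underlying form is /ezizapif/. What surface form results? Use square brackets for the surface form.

Rule 1 Glottal Epenthesis: [ezizapif] → [hezizapif]
Rule 2 Final Vowel Lowering: no change — [hezizapif]
Rule 3 Medial Vowel Deletion: [hezizapif] → [hezzapf]

[hezzapf]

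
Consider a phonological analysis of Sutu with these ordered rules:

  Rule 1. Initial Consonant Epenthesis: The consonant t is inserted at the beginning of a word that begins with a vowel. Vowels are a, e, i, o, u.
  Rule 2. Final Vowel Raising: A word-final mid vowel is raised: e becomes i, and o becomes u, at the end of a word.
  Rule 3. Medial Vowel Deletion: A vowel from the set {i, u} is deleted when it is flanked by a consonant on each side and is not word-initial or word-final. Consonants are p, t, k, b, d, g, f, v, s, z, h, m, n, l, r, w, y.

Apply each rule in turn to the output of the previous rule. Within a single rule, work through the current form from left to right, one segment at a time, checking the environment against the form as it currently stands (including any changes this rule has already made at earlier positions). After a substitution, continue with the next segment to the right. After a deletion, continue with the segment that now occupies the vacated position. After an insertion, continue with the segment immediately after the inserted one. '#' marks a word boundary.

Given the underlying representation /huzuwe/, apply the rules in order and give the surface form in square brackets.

Rule 1 Initial Consonant Epenthesis: no change — [huzuwe]
Rule 2 Final Vowel Raising: [huzuwe] → [huzuwi]
Rule 3 Medial Vowel Deletion: [huzuwi] → [hzwi]

[hzwi]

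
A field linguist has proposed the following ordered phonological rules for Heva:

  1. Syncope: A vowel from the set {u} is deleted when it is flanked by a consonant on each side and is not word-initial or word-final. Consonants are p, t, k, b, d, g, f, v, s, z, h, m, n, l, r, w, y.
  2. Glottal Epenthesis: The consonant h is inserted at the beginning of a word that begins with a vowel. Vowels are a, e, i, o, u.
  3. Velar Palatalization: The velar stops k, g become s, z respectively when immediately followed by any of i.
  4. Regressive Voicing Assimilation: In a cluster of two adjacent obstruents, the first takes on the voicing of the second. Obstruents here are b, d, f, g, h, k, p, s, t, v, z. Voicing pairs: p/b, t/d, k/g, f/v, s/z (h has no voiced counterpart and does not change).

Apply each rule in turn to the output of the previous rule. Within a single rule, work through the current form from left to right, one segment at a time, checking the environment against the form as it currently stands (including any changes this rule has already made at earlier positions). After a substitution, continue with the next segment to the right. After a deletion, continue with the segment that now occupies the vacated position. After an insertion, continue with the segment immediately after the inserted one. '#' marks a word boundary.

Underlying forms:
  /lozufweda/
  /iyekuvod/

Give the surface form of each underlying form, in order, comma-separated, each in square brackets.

[losfweda], [hiyegvod]

/lozufweda/:
  1 Syncope: [lozufweda] → [lozfweda]
  2 Glottal Epenthesis: no change — [lozfweda]
  3 Velar Palatalization: no change — [lozfweda]
  4 Regressive Voicing Assimilation: [lozfweda] → [losfweda]
/iyekuvod/:
  1 Syncope: [iyekuvod] → [iyekvod]
  2 Glottal Epenthesis: [iyekvod] → [hiyekvod]
  3 Velar Palatalization: no change — [hiyekvod]
  4 Regressive Voicing Assimilation: [hiyekvod] → [hiyegvod]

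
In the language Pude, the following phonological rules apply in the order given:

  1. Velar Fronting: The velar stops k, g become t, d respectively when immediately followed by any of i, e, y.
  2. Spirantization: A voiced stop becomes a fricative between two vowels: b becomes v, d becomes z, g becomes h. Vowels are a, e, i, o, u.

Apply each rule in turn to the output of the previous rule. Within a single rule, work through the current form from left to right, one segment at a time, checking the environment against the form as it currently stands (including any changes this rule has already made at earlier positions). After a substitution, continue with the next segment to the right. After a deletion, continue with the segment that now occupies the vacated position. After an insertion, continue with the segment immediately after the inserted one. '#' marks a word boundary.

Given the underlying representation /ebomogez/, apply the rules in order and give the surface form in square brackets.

1 Velar Fronting: [ebomogez] → [ebomodez]
2 Spirantization: [ebomodez] → [evomozez]

[evomozez]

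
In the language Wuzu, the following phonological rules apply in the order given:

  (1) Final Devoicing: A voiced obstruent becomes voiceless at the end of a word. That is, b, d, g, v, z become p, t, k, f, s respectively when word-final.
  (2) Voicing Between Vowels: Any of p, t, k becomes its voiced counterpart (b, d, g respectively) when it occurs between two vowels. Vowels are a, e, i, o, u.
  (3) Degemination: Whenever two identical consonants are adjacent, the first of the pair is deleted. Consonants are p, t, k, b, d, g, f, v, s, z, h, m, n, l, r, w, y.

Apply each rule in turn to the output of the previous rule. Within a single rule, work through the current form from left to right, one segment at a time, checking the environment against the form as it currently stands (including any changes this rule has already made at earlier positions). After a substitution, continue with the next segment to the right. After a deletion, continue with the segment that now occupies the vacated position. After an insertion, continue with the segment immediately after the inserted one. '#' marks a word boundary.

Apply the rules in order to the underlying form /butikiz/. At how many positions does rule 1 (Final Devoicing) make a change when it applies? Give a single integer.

1

(1) Final Devoicing: [butikiz] → [butikis]
(2) Voicing Between Vowels: [butikis] → [budigis]
(3) Degemination: no change — [budigis]
Rule 1 changed 1 position(s).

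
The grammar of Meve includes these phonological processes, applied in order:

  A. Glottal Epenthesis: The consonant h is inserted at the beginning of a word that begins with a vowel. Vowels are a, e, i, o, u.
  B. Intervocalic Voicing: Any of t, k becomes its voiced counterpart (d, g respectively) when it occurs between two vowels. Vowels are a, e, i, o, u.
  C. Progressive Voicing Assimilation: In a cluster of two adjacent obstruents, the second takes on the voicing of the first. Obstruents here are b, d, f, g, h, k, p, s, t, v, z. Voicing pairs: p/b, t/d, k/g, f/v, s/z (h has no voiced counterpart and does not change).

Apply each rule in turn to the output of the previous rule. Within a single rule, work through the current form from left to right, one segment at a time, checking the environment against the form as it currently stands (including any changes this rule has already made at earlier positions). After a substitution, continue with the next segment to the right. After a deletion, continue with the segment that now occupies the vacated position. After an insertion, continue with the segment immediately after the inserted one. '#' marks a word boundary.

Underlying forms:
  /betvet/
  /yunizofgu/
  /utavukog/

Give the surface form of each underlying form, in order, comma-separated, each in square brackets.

[betfet], [yunizofku], [hudavugog]

/betvet/:
  A Glottal Epenthesis: no change — [betvet]
  B Intervocalic Voicing: no change — [betvet]
  C Progressive Voicing Assimilation: [betvet] → [betfet]
/yunizofgu/:
  A Glottal Epenthesis: no change — [yunizofgu]
  B Intervocalic Voicing: no change — [yunizofgu]
  C Progressive Voicing Assimilation: [yunizofgu] → [yunizofku]
/utavukog/:
  A Glottal Epenthesis: [utavukog] → [hutavukog]
  B Intervocalic Voicing: [hutavukog] → [hudavugog]
  C Progressive Voicing Assimilation: no change — [hudavugog]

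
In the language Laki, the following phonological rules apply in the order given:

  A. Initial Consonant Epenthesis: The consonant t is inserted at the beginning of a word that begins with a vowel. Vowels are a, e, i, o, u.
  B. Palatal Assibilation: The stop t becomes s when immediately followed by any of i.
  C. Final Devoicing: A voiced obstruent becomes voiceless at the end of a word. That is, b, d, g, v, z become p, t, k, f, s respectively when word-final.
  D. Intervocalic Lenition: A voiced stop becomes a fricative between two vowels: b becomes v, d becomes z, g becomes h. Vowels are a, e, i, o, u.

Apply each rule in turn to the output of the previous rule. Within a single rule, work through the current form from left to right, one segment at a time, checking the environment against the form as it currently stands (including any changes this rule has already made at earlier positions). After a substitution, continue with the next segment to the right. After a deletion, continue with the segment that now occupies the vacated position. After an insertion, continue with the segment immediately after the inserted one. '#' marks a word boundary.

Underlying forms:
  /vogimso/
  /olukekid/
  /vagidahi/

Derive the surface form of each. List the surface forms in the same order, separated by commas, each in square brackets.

[vohimso], [tolukekit], [vahizahi]

/vogimso/:
  A Initial Consonant Epenthesis: no change — [vogimso]
  B Palatal Assibilation: no change — [vogimso]
  C Final Devoicing: no change — [vogimso]
  D Intervocalic Lenition: [vogimso] → [vohimso]
/olukekid/:
  A Initial Consonant Epenthesis: [olukekid] → [tolukekid]
  B Palatal Assibilation: no change — [tolukekid]
  C Final Devoicing: [tolukekid] → [tolukekit]
  D Intervocalic Lenition: no change — [tolukekit]
/vagidahi/:
  A Initial Consonant Epenthesis: no change — [vagidahi]
  B Palatal Assibilation: no change — [vagidahi]
  C Final Devoicing: no change — [vagidahi]
  D Intervocalic Lenition: [vagidahi] → [vahizahi]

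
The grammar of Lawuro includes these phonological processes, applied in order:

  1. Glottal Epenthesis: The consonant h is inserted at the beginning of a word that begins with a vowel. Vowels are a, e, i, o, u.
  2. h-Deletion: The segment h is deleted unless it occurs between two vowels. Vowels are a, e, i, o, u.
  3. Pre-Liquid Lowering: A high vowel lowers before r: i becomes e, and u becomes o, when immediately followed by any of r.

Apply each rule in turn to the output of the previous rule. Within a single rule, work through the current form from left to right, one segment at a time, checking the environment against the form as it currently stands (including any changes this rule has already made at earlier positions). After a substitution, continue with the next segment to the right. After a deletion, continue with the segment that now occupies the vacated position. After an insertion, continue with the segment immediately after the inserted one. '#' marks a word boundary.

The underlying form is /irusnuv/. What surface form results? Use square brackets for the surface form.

[erusnuv]

1 Glottal Epenthesis: [irusnuv] → [hirusnuv]
2 h-Deletion: [hirusnuv] → [irusnuv]
3 Pre-Liquid Lowering: [irusnuv] → [erusnuv]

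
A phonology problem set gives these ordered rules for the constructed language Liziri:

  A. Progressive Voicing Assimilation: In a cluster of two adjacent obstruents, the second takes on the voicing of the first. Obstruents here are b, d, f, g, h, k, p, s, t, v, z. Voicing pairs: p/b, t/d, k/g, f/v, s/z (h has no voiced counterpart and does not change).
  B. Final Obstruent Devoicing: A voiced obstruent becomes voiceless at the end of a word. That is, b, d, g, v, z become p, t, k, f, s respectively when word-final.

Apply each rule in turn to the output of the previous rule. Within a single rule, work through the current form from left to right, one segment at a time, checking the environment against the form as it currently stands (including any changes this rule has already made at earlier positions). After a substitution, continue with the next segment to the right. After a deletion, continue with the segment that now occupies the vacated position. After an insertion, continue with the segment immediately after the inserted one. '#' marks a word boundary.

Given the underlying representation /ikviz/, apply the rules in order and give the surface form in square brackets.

A Progressive Voicing Assimilation: [ikviz] → [ikfiz]
B Final Obstruent Devoicing: [ikfiz] → [ikfis]

[ikfis]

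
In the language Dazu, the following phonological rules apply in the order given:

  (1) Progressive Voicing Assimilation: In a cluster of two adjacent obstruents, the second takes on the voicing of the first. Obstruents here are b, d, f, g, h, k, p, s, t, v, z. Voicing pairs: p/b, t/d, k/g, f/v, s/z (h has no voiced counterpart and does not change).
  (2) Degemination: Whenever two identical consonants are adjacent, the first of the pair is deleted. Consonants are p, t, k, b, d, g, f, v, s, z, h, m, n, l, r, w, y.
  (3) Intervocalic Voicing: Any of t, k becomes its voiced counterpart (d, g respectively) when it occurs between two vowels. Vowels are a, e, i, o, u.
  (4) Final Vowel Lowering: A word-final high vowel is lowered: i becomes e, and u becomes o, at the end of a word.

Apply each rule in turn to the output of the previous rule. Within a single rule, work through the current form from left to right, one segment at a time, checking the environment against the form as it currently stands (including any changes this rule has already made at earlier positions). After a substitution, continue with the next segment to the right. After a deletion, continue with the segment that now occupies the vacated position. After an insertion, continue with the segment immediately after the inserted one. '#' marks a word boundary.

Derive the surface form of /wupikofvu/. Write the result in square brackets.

[wupigofo]

(1) Progressive Voicing Assimilation: [wupikofvu] → [wupikoffu]
(2) Degemination: [wupikoffu] → [wupikofu]
(3) Intervocalic Voicing: [wupikofu] → [wupigofu]
(4) Final Vowel Lowering: [wupigofu] → [wupigofo]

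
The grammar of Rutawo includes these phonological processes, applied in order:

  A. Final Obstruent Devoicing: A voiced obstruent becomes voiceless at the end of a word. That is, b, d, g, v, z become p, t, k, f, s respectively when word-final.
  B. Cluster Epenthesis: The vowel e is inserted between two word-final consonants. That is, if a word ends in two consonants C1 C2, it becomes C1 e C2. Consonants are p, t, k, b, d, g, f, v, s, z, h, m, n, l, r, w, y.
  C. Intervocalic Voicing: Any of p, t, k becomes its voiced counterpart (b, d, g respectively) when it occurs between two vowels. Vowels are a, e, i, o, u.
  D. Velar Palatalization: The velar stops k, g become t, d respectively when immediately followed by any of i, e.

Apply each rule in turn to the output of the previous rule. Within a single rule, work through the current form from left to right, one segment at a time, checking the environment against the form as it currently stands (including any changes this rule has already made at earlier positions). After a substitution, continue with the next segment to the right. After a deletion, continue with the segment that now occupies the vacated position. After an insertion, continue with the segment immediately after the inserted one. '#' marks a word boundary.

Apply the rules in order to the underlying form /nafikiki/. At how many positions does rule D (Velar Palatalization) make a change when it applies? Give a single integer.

A Final Obstruent Devoicing: no change — [nafikiki]
B Cluster Epenthesis: no change — [nafikiki]
C Intervocalic Voicing: [nafikiki] → [nafigigi]
D Velar Palatalization: [nafigigi] → [nafididi]
Rule D changed 2 position(s).

2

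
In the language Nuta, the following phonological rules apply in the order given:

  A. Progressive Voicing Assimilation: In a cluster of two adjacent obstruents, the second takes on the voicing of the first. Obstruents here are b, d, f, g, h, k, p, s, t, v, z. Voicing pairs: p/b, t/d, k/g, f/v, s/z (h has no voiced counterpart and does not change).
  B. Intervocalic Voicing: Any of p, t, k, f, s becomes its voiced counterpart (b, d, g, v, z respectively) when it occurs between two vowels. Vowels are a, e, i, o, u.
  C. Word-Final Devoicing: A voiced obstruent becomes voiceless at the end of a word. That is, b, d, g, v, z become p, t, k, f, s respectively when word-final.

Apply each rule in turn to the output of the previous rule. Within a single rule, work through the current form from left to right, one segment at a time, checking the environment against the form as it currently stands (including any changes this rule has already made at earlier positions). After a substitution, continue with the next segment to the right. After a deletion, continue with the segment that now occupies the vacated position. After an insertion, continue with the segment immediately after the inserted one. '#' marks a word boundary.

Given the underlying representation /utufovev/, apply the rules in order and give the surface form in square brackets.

[uduvovef]

A Progressive Voicing Assimilation: no change — [utufovev]
B Intervocalic Voicing: [utufovev] → [uduvovev]
C Word-Final Devoicing: [uduvovev] → [uduvovef]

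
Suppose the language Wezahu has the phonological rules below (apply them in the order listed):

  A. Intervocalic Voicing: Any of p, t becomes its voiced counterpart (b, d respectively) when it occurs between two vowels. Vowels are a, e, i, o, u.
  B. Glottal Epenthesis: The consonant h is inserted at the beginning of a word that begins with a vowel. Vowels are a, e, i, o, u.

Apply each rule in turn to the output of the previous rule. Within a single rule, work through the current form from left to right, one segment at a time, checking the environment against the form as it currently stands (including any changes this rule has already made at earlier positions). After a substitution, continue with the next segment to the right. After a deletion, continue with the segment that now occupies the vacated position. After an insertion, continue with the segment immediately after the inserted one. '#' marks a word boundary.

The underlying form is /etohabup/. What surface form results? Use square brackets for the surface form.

A Intervocalic Voicing: [etohabup] → [edohabup]
B Glottal Epenthesis: [edohabup] → [hedohabup]

[hedohabup]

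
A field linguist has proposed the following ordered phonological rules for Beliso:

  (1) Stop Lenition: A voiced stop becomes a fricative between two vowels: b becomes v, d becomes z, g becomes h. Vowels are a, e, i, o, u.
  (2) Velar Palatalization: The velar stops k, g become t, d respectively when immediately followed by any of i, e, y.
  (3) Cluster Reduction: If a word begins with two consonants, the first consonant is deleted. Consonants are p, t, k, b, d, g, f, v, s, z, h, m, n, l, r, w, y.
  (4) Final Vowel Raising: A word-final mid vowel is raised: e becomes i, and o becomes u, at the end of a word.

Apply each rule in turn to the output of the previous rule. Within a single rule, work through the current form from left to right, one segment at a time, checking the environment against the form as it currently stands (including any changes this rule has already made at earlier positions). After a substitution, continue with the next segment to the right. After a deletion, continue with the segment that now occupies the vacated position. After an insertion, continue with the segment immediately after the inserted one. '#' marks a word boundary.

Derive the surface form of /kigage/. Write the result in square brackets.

(1) Stop Lenition: [kigage] → [kihahe]
(2) Velar Palatalization: [kihahe] → [tihahe]
(3) Cluster Reduction: no change — [tihahe]
(4) Final Vowel Raising: [tihahe] → [tihahi]

[tihahi]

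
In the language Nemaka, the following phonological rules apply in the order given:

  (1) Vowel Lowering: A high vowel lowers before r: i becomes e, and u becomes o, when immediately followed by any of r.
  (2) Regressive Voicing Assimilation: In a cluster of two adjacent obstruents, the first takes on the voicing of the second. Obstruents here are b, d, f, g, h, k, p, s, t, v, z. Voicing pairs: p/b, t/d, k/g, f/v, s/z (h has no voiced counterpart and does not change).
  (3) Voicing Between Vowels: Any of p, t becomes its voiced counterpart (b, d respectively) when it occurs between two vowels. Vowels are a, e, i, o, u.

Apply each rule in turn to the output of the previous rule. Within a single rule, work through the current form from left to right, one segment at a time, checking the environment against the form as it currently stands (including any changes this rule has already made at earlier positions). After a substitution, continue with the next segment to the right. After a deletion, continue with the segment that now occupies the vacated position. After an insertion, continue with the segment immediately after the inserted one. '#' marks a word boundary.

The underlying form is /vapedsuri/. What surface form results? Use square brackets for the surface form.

(1) Vowel Lowering: [vapedsuri] → [vapedsori]
(2) Regressive Voicing Assimilation: [vapedsori] → [vapetsori]
(3) Voicing Between Vowels: [vapetsori] → [vabetsori]

[vabetsori]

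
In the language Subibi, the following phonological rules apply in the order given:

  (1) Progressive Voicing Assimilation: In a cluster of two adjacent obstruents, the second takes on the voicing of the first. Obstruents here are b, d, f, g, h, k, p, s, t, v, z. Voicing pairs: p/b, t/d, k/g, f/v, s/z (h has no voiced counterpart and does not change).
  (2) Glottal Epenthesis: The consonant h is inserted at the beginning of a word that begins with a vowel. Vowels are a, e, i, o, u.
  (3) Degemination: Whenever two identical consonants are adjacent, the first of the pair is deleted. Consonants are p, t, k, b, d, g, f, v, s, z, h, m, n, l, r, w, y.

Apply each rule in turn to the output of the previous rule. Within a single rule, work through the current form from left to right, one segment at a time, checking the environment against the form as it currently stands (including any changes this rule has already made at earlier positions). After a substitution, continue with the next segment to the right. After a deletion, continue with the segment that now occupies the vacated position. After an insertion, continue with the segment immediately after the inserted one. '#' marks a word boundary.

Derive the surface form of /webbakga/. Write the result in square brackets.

[webaka]

(1) Progressive Voicing Assimilation: [webbakga] → [webbakka]
(2) Glottal Epenthesis: no change — [webbakka]
(3) Degemination: [webbakka] → [webaka]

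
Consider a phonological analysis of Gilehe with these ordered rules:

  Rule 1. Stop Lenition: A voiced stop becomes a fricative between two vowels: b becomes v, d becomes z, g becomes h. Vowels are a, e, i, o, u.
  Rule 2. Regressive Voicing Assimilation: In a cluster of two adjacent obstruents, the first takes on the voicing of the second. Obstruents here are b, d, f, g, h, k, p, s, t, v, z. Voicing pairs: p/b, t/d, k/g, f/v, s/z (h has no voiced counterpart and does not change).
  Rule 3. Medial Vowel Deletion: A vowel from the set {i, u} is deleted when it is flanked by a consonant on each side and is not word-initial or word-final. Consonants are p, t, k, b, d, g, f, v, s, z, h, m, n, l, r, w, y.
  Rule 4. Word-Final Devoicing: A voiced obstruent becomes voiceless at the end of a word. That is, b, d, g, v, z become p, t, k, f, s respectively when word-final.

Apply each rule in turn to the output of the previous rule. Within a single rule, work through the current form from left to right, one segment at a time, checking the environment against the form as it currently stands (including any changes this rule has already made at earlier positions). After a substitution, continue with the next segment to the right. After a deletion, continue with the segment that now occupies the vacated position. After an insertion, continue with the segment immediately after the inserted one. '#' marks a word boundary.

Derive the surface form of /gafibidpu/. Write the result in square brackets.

Rule 1 Stop Lenition: [gafibidpu] → [gafividpu]
Rule 2 Regressive Voicing Assimilation: [gafividpu] → [gafivitpu]
Rule 3 Medial Vowel Deletion: [gafivitpu] → [gafvtpu]
Rule 4 Word-Final Devoicing: no change — [gafvtpu]

[gafvtpu]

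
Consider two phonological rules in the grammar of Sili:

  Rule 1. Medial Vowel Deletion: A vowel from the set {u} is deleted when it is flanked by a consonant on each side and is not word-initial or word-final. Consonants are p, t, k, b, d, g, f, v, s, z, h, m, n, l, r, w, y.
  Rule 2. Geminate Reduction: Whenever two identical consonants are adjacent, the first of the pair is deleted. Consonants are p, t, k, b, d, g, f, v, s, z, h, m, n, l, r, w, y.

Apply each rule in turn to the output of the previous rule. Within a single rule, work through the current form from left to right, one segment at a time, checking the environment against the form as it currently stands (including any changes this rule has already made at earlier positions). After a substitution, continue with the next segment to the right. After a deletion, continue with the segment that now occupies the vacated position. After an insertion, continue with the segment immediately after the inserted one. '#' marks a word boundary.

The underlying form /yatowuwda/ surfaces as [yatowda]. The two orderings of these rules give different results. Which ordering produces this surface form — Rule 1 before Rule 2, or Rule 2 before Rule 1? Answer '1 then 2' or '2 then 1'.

Order 1 then 2:
  1 Medial Vowel Deletion: [yatowuwda] → [yatowwda]
  2 Geminate Reduction: [yatowwda] → [yatowda]
  result: [yatowda]
Order 2 then 1:
  2 Geminate Reduction: no change — [yatowuwda]
  1 Medial Vowel Deletion: [yatowuwda] → [yatowwda]
  result: [yatowwda]

1 then 2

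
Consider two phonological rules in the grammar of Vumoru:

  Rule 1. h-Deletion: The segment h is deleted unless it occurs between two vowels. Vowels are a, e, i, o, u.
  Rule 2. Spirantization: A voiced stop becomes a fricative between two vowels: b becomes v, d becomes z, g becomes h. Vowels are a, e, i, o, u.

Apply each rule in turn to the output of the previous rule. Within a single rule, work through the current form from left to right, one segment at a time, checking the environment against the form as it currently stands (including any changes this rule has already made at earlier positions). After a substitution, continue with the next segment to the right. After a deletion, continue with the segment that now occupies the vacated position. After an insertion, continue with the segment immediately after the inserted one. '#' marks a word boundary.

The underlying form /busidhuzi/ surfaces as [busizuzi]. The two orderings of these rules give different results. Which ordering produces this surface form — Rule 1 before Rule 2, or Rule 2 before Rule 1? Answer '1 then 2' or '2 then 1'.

Order 1 then 2:
  1 h-Deletion: [busidhuzi] → [busiduzi]
  2 Spirantization: [busiduzi] → [busizuzi]
  result: [busizuzi]
Order 2 then 1:
  2 Spirantization: no change — [busidhuzi]
  1 h-Deletion: [busidhuzi] → [busiduzi]
  result: [busiduzi]

1 then 2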